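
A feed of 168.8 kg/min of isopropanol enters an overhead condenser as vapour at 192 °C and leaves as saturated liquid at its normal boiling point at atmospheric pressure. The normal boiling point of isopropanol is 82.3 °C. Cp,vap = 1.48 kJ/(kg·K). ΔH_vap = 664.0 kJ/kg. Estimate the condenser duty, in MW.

vapour 192→82.3 °C: -162.36 kJ/kg
condensation at 82.3 °C: -664 kJ/kg
Δh = -162.36 + -664 = -826.36 kJ/kg
Q = ṁ·Δh = 168.8 kg/min × -826.36 kJ/kg = -139490 kJ/min
|Q| = 2324.8 kW = 2.3248 MW

Q_c = 2.32 MW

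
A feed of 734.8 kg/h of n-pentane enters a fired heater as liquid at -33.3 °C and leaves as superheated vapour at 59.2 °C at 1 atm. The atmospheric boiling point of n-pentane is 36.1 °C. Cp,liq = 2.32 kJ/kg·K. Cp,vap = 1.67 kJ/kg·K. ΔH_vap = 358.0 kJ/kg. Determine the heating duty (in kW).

liquid -33.3→36.1 °C: 161.01 kJ/kg
vaporisation at 36.1 °C: 358 kJ/kg
vapour 36.1→59.2 °C: 38.577 kJ/kg
Δh = 161.01 + 358 + 38.577 = 557.59 kJ/kg
Q = ṁ·Δh = 734.8 kg/h × 557.59 kJ/kg = 409710 kJ/h
|Q| = 113.81 kW

Q = 114 kW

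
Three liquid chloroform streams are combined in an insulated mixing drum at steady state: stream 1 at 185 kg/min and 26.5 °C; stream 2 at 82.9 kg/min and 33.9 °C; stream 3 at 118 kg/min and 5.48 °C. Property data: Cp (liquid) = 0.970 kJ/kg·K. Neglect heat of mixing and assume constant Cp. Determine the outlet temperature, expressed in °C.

T_out = 21.7 °C

Energy balance with Q = 0: Σ ṁᵢCp,ᵢ(T_out − Tᵢ) = 0
T_out = Σ ṁᵢCp,ᵢTᵢ / Σ ṁᵢCp,ᵢ
      = 8108.7 / 374.32 = 21.662 °C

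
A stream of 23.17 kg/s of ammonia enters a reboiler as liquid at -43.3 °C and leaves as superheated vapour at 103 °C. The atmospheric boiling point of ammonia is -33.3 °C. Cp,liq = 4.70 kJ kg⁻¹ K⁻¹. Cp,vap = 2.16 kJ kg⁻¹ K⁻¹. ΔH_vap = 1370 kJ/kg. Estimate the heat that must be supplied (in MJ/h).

Q = 143000 MJ/h

liquid -43.3→-33.3 °C: 47 kJ/kg
vaporisation at -33.3 °C: 1370 kJ/kg
vapour -33.3→103 °C: 294.41 kJ/kg
Δh = 47 + 1370 + 294.41 = 1711.4 kJ/kg
Q = ṁ·Δh = 23.17 kg/s × 1711.4 kJ/kg = 39653 kJ/s
|Q| = 39653 kW = 142750 MJ/h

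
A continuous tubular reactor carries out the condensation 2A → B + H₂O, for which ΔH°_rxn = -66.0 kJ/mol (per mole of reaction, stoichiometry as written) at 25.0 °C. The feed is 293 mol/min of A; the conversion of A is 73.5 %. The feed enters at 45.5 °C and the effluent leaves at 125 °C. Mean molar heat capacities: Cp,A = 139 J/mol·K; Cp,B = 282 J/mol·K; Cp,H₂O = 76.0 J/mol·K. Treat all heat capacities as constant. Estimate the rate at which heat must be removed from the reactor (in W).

Extent of reaction ξ = 0.735 × 293 / 2 = 107.68 mol/min
Reaction term: ξ·ΔH°_rxn = 107.68 × -66.0 = -7106.7 kJ/min
Sensible, feed 45.5→25 °C: -834.9 kJ/min
Outlet flows (mol/min): A 77.645, B 107.68, H₂O 107.68
Sensible, products 25→125 °C: 4934.1 kJ/min
Q = ΔH = -3007.5 kJ/min = -50.125 kW
Heat removed = 50125 W

Q_out = 50100 W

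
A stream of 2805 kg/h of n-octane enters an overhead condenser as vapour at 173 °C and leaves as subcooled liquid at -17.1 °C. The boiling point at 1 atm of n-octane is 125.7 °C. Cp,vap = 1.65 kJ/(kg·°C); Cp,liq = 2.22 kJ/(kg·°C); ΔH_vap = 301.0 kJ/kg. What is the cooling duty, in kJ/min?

vapour 173→125.7 °C: -78.045 kJ/kg
condensation at 125.7 °C: -301 kJ/kg
liquid 125.7→-17.1 °C: -317.02 kJ/kg
Δh = -78.045 + -301 + -317.02 = -696.06 kJ/kg
Q = ṁ·Δh = 2805 kg/h × -696.06 kJ/kg = -1.9525e+06 kJ/h
|Q| = 542.35 kW = 32541 kJ/min

Q_c = 32500 kJ/min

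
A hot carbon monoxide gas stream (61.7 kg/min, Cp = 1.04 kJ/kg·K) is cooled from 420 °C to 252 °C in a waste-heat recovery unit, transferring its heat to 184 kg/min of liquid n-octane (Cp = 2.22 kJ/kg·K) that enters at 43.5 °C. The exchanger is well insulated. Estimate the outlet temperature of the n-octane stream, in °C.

Heat released by hot stream: Q = 61.7 × 1.04 × (420 − 252) = 10780 kJ/min
Energy balance on cold side (adiabatic exchanger): Q = ṁ_c·Cp_c·(T_c,out − T_c,in)
T_c,out = 43.5 + 10780/(184 × 2.22) = 69.891 °C

T_c,out = 69.9 °C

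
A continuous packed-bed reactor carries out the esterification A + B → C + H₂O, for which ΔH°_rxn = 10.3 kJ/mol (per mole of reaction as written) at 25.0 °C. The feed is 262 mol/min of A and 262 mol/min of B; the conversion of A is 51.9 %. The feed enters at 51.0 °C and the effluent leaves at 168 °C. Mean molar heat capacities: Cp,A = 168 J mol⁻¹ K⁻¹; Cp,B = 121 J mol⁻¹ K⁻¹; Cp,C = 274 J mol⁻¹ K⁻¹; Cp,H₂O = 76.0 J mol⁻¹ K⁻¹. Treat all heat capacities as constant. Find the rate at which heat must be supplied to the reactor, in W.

Extent of reaction ξ = 0.519 × 262 = 135.98 mol/min
Reaction term: ξ·ΔH°_rxn = 135.98 × 10.3 = 1400.6 kJ/min
Sensible, feed 51.0→25 °C: -1968.7 kJ/min
Outlet flows (mol/min): A 126.02, B 126.02, C 135.98, H₂O 135.98
Sensible, products 25→168 °C: 12014 kJ/min
Q = ΔH = 11446 kJ/min = 190.76 kW
Heat supplied = 190760 W

Q_in = 191000 W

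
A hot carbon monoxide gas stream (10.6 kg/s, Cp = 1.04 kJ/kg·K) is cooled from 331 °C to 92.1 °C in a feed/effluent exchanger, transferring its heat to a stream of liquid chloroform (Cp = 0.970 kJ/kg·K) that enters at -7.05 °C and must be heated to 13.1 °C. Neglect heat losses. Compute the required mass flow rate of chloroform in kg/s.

Heat released by hot stream: Q = 10.6 × 1.04 × (331 − 92.1) = 2633.6 kJ/s
Energy balance on cold side (adiabatic exchanger): Q = ṁ_c·Cp_c·(T_c,out − T_c,in)
ṁ_c = 2633.6 / [0.970 × (13.1 − -7.05)] = 134.74 kg/s

ṁ_c = 135 kg/s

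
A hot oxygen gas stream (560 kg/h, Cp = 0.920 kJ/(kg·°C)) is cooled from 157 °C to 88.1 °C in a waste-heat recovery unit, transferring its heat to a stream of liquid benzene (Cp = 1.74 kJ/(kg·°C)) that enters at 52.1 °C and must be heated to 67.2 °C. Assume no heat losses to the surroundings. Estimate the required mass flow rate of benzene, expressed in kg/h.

ṁ_c = 1350 kg/h

Heat released by hot stream: Q = 560 × 0.920 × (157 − 88.1) = 35497 kJ/h
Energy balance on cold side (adiabatic exchanger): Q = ṁ_c·Cp_c·(T_c,out − T_c,in)
ṁ_c = 35497 / [1.74 × (67.2 − 52.1)] = 1351 kg/h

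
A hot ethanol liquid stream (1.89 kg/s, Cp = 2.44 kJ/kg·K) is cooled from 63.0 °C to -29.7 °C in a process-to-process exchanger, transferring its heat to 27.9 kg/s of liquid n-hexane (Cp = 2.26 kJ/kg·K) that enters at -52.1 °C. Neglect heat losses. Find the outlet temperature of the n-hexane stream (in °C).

Heat released by hot stream: Q = 1.89 × 2.44 × (63.0 − -29.7) = 427.5 kJ/s
Energy balance on cold side (adiabatic exchanger): Q = ṁ_c·Cp_c·(T_c,out − T_c,in)
T_c,out = -52.1 + 427.5/(27.9 × 2.26) = -45.32 °C

T_c,out = -45.3 °C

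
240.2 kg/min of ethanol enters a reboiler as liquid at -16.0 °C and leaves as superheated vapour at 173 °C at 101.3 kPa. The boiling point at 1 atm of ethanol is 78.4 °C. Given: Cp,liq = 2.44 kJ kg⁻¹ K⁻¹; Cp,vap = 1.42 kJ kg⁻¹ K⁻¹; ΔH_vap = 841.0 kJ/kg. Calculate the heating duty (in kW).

liquid -16.0→78.4 °C: 230.34 kJ/kg
vaporisation at 78.4 °C: 841 kJ/kg
vapour 78.4→173 °C: 134.33 kJ/kg
Δh = 230.34 + 841 + 134.33 = 1205.7 kJ/kg
Q = ṁ·Δh = 240.2 kg/min × 1205.7 kJ/kg = 289600 kJ/min
|Q| = 4826.7 kW

Q = 4830 kW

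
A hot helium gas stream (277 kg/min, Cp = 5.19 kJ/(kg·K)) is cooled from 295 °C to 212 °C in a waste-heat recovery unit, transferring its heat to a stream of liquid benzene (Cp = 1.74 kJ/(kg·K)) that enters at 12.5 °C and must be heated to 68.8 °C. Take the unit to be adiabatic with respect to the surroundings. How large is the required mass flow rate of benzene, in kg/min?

ṁ_c = 1220 kg/min

Heat released by hot stream: Q = 277 × 5.19 × (295 − 212) = 119320 kJ/min
Energy balance on cold side (adiabatic exchanger): Q = ṁ_c·Cp_c·(T_c,out − T_c,in)
ṁ_c = 119320 / [1.74 × (68.8 − 12.5)] = 1218.1 kg/min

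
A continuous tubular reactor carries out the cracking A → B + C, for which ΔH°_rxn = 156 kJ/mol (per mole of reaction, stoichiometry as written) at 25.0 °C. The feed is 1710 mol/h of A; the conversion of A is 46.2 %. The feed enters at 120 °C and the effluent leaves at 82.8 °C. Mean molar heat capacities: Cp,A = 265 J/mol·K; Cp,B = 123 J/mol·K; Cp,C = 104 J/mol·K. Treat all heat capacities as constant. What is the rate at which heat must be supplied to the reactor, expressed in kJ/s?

Q_in = 29.1 kJ/s

Extent of reaction ξ = 0.462 × 1710 = 790.02 mol/h
Reaction term: ξ·ΔH°_rxn = 790.02 × 156 = 123240 kJ/h
Sensible, feed 120→25 °C: -43049 kJ/h
Outlet flows (mol/h): A 919.98, B 790.02, C 790.02
Sensible, products 25→82.8 °C: 24457 kJ/h
Q = ΔH = 104650 kJ/h = 29.07 kW
Heat supplied = 29.07 kJ/s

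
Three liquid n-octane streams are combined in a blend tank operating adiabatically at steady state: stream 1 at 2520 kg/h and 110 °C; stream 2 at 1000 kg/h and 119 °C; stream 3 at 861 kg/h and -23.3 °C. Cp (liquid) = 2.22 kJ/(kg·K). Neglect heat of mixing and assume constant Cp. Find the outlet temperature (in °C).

Energy balance with Q = 0: Σ ṁᵢCp,ᵢ(T_out − Tᵢ) = 0
T_out = Σ ṁᵢCp,ᵢTᵢ / Σ ṁᵢCp,ᵢ
      = 835030 / 9725.8 = 85.857 °C

T_out = 85.9 °C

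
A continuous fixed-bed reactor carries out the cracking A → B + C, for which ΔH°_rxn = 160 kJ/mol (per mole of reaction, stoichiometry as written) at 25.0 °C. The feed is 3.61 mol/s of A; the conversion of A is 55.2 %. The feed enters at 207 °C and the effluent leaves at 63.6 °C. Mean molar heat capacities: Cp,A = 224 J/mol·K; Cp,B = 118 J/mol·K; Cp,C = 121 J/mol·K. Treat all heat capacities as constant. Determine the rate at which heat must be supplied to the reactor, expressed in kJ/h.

Q_in = 735000 kJ/h

Extent of reaction ξ = 0.552 × 3.61 = 1.9927 mol/s
Reaction term: ξ·ΔH°_rxn = 1.9927 × 160 = 318.84 kJ/s
Sensible, feed 207→25 °C: -147.17 kJ/s
Outlet flows (mol/s): A 1.6173, B 1.9927, C 1.9927
Sensible, products 25→63.6 °C: 32.367 kJ/s
Q = ΔH = 204.03 kJ/s = 204.03 kW
Heat supplied = 734510 kJ/h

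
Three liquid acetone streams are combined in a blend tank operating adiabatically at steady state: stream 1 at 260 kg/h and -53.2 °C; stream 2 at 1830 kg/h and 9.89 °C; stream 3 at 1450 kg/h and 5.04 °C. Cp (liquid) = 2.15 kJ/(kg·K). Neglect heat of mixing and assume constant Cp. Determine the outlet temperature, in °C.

No heat crosses the boundary, so H_out = H_in.
Σ ṁᵢCp,ᵢTᵢ = 260×2.15×-53.2 + 1830×2.15×9.89 + 1450×2.15×5.04 = 24886
Σ ṁᵢCp,ᵢ = 260×2.15 + 1830×2.15 + 1450×2.15 = 7611
T_out = 24886 / 7611 = 3.2697 °C

T_out = 3.27 °C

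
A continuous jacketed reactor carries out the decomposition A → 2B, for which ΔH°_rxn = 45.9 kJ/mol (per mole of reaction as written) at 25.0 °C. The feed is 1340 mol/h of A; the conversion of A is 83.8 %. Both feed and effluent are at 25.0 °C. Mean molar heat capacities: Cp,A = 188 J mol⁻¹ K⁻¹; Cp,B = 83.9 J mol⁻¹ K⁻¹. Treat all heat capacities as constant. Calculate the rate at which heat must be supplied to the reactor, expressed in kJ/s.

Q_in = 14.3 kJ/s

Extent of reaction ξ = 0.838 × 1340 = 1122.9 mol/h
Reaction term: ξ·ΔH°_rxn = 1122.9 × 45.9 = 51542 kJ/h
Q = ΔH = 51542 kJ/h = 14.317 kW
Heat supplied = 14.317 kJ/s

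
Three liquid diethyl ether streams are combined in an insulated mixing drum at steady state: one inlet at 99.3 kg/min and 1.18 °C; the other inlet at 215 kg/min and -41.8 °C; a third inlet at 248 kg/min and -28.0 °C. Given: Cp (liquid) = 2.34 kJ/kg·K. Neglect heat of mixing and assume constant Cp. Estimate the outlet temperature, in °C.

T_out = -28.1 °C

No heat crosses the boundary, so H_out = H_in.
T_out = Σ ṁᵢCp,ᵢTᵢ / Σ ṁᵢCp,ᵢ
      = -37004 / 1315.8 = -28.123 °C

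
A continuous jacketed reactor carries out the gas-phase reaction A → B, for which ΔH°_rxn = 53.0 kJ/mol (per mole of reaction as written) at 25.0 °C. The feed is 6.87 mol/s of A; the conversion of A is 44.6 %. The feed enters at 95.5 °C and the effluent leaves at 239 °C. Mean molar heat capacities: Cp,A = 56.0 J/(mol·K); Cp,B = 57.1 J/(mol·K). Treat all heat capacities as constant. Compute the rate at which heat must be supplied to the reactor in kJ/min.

Extent of reaction ξ = 0.446 × 6.87 = 3.064 mol/s
Reaction term: ξ·ΔH°_rxn = 3.064 × 53.0 = 162.39 kJ/s
Sensible, feed 95.5→25 °C: -27.123 kJ/s
Outlet flows (mol/s): A 3.806, B 3.064
Sensible, products 25→239 °C: 83.051 kJ/s
Q = ΔH = 218.32 kJ/s = 218.32 kW
Heat supplied = 13099 kJ/min

Q_in = 13100 kJ/min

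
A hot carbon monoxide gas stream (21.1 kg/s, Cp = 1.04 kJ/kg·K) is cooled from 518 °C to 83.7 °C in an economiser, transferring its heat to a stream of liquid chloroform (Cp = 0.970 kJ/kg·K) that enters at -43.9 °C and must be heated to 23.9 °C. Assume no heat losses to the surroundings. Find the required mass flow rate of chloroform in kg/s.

ṁ_c = 145 kg/s

Heat released by hot stream: Q = 21.1 × 1.04 × (518 − 83.7) = 9530.3 kJ/s
Energy balance on cold side (adiabatic exchanger): Q = ṁ_c·Cp_c·(T_c,out − T_c,in)
ṁ_c = 9530.3 / [0.970 × (23.9 − -43.9)] = 144.91 kg/s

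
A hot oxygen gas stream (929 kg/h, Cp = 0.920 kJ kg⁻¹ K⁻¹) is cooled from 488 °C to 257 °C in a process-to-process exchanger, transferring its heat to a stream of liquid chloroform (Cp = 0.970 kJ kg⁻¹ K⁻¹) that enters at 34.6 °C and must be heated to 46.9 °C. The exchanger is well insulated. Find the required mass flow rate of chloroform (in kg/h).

ṁ_c = 16500 kg/h

Heat released by hot stream: Q = 929 × 0.920 × (488 − 257) = 197430 kJ/h
Energy balance on cold side (adiabatic exchanger): Q = ṁ_c·Cp_c·(T_c,out − T_c,in)
ṁ_c = 197430 / [0.970 × (46.9 − 34.6)] = 16548 kg/h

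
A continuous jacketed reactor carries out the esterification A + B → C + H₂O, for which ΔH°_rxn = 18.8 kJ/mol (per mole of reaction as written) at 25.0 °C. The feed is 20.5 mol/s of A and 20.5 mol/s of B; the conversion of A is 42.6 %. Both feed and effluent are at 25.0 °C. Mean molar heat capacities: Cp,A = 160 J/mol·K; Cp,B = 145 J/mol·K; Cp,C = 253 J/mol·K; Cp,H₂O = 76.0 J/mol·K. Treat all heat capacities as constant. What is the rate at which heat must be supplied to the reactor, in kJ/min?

Extent of reaction ξ = 0.426 × 20.5 = 8.733 mol/s
Reaction term: ξ·ΔH°_rxn = 8.733 × 18.8 = 164.18 kJ/s
Q = ΔH = 164.18 kJ/s = 164.18 kW
Heat supplied = 9850.8 kJ/min

Q_in = 9850 kJ/min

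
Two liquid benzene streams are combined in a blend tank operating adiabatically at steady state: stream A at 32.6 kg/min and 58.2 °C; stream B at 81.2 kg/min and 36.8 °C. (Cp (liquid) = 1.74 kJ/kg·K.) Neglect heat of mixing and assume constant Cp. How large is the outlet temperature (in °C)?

Adiabatic, steady state ⇒ Σ ṁᵢCp,ᵢ(T_out − Tᵢ) = 0
T_out = Σ ṁᵢCp,ᵢTᵢ / Σ ṁᵢCp,ᵢ
      = 8500.7 / 198.01 = 42.93 °C

T_out = 42.9 °C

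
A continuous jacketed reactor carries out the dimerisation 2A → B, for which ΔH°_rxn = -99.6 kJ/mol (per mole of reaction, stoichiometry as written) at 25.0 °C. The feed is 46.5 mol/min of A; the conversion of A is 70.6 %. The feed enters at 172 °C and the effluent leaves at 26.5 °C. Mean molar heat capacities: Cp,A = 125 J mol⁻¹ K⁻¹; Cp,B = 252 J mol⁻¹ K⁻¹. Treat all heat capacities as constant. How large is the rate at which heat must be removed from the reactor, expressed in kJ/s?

Q_out = 41.3 kJ/s

Extent of reaction ξ = 0.706 × 46.5 / 2 = 16.415 mol/min
Reaction term: ξ·ΔH°_rxn = 16.415 × -99.6 = -1634.9 kJ/min
Sensible, feed 172→25 °C: -854.44 kJ/min
Outlet flows (mol/min): A 13.671, B 16.415
Sensible, products 25→26.5 °C: 8.768 kJ/min
Q = ΔH = -2480.6 kJ/min = -41.343 kW
Heat removed = 41.343 kJ/s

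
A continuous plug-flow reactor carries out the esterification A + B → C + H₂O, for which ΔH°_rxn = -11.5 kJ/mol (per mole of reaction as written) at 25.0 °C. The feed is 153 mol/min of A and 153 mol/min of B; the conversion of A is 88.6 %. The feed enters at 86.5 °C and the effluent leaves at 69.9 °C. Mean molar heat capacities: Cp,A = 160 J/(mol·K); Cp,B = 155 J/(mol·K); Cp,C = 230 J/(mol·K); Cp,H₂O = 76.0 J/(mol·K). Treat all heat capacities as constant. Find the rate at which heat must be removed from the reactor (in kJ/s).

Q_out = 40.2 kJ/s

Extent of reaction ξ = 0.886 × 153 = 135.56 mol/min
Reaction term: ξ·ΔH°_rxn = 135.56 × -11.5 = -1558.9 kJ/min
Sensible, feed 86.5→25 °C: -2964 kJ/min
Outlet flows (mol/min): A 17.442, B 17.442, C 135.56, H₂O 135.56
Sensible, products 25→69.9 °C: 2109.2 kJ/min
Q = ΔH = -2413.7 kJ/min = -40.229 kW
Heat removed = 40.229 kJ/s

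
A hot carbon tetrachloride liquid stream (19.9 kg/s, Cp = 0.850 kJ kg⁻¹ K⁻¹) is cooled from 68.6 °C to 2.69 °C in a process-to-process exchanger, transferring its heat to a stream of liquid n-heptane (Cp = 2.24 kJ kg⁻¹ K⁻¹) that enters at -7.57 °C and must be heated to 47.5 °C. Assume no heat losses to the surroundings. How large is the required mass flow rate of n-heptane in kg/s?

ṁ_c = 9.04 kg/s

Heat released by hot stream: Q = 19.9 × 0.850 × (68.6 − 2.69) = 1114.9 kJ/s
Energy balance on cold side (adiabatic exchanger): Q = ṁ_c·Cp_c·(T_c,out − T_c,in)
ṁ_c = 1114.9 / [2.24 × (47.5 − -7.57)] = 9.0377 kg/s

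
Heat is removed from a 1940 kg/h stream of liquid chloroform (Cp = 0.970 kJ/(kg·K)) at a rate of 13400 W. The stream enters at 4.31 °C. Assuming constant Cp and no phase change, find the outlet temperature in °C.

Q = 13400 W = 48240 kJ/h
ΔT = Q/(ṁ·Cp) = 48240/(1940×0.970) = 25.635 K
T_out = 4.31 − 25.635 = -21.325 °C

T_out = -21.3 °C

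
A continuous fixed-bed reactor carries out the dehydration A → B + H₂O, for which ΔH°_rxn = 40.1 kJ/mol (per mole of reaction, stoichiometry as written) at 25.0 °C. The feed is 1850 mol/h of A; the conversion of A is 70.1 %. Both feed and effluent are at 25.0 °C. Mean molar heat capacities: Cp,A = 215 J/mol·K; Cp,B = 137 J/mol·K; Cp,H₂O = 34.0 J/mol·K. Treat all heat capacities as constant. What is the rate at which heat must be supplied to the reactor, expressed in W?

Extent of reaction ξ = 0.701 × 1850 = 1296.8 mol/h
Reaction term: ξ·ΔH°_rxn = 1296.8 × 40.1 = 52004 kJ/h
Q = ΔH = 52004 kJ/h = 14.445 kW
Heat supplied = 14445 W

Q_in = 14400 W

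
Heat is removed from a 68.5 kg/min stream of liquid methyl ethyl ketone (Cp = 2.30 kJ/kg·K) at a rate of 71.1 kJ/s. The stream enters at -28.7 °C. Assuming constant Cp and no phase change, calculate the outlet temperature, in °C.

T_out = -55.8 °C

Q = 71.1 kJ/s = 4266 kJ/min
ΔT = Q/(ṁ·Cp) = 4266/(68.5×2.30) = 27.077 K
T_out = -28.7 − 27.077 = -55.777 °C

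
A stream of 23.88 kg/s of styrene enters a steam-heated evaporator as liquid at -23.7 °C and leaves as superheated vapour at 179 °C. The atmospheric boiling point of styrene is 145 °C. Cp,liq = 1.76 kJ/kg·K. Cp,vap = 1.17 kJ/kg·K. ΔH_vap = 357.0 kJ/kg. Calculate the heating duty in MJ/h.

liquid -23.7→145 °C: 296.91 kJ/kg
vaporisation at 145 °C: 357 kJ/kg
vapour 145→179 °C: 39.78 kJ/kg
Δh = 296.91 + 357 + 39.78 = 693.69 kJ/kg
Q = ṁ·Δh = 23.88 kg/s × 693.69 kJ/kg = 16565 kJ/s
|Q| = 16565 kW = 59635 MJ/h

Q = 59600 MJ/h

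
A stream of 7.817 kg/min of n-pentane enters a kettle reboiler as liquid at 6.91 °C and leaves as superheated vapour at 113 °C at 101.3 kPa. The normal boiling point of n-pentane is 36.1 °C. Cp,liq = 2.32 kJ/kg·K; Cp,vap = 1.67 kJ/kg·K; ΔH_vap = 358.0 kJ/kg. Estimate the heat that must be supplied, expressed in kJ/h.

Q = 260000 kJ/h

liquid 6.91→36.1 °C: 67.721 kJ/kg
vaporisation at 36.1 °C: 358 kJ/kg
vapour 36.1→113 °C: 128.42 kJ/kg
Δh = 67.721 + 358 + 128.42 = 554.14 kJ/kg
Q = ṁ·Δh = 7.817 kg/min × 554.14 kJ/kg = 4331.7 kJ/min
|Q| = 72.196 kW = 259900 kJ/h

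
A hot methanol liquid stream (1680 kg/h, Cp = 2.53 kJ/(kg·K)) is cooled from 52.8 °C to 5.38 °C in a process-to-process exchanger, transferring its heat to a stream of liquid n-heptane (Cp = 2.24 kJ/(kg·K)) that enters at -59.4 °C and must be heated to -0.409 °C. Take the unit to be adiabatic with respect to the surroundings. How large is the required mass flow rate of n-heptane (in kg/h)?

ṁ_c = 1530 kg/h

Heat released by hot stream: Q = 1680 × 2.53 × (52.8 − 5.38) = 201550 kJ/h
Energy balance on cold side (adiabatic exchanger): Q = ṁ_c·Cp_c·(T_c,out − T_c,in)
ṁ_c = 201550 / [2.24 × (-0.409 − -59.4)] = 1525.3 kg/h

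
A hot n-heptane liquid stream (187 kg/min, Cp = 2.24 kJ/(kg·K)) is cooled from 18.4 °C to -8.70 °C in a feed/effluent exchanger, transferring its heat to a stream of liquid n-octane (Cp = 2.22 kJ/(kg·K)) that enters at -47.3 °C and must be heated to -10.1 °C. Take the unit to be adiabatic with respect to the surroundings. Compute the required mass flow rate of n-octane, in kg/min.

ṁ_c = 137 kg/min

Heat released by hot stream: Q = 187 × 2.24 × (18.4 − -8.70) = 11352 kJ/min
Energy balance on cold side (adiabatic exchanger): Q = ṁ_c·Cp_c·(T_c,out − T_c,in)
ṁ_c = 11352 / [2.22 × (-10.1 − -47.3)] = 137.46 kg/min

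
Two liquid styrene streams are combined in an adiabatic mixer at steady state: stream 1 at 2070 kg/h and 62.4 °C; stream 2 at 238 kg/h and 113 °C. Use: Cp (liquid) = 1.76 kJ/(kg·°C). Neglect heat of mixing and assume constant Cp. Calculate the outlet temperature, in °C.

Energy balance with Q = 0: Σ ṁᵢCp,ᵢ(T_out − Tᵢ) = 0
Σ ṁᵢCp,ᵢTᵢ = 2070×1.76×62.4 + 238×1.76×113 = 274670
Σ ṁᵢCp,ᵢ = 2070×1.76 + 238×1.76 = 4062.1
T_out = 274670 / 4062.1 = 67.618 °C

T_out = 67.6 °C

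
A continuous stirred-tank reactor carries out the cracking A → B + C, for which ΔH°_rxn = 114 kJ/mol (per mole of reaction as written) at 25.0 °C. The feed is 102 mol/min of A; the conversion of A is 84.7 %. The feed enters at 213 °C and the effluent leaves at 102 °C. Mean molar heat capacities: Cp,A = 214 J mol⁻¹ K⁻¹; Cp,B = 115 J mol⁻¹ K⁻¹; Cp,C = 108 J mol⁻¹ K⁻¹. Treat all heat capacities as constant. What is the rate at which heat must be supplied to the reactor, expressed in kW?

Q_in = 125 kW

Extent of reaction ξ = 0.847 × 102 = 86.394 mol/min
Reaction term: ξ·ΔH°_rxn = 86.394 × 114 = 9848.9 kJ/min
Sensible, feed 213→25 °C: -4103.7 kJ/min
Outlet flows (mol/min): A 15.606, B 86.394, C 86.394
Sensible, products 25→102 °C: 1740.6 kJ/min
Q = ΔH = 7485.9 kJ/min = 124.76 kW
Heat supplied = 124.76 kW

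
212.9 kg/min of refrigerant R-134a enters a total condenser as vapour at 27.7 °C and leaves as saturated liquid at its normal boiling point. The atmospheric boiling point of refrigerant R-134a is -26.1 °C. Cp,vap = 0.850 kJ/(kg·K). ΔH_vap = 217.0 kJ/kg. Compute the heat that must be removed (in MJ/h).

Q_c = 3360 MJ/h

vapour 27.7→-26.1 °C: -45.73 kJ/kg
condensation at -26.1 °C: -217 kJ/kg
Δh = -45.73 + -217 = -262.73 kJ/kg
Q = ṁ·Δh = 212.9 kg/min × -262.73 kJ/kg = -55935 kJ/min
|Q| = 932.25 kW = 3356.1 MJ/h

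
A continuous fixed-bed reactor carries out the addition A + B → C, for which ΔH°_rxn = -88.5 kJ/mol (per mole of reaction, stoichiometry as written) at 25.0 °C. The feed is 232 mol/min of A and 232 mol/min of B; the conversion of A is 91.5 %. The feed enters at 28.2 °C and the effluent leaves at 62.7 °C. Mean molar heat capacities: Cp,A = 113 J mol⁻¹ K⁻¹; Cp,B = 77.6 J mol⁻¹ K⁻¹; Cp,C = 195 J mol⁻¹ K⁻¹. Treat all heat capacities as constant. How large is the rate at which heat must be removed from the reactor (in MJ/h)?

Extent of reaction ξ = 0.915 × 232 = 212.28 mol/min
Reaction term: ξ·ΔH°_rxn = 212.28 × -88.5 = -18787 kJ/min
Sensible, feed 28.2→25 °C: -141.5 kJ/min
Outlet flows (mol/min): A 19.72, B 19.72, C 212.28
Sensible, products 25→62.7 °C: 1702.3 kJ/min
Q = ΔH = -17226 kJ/min = -287.1 kW
Heat removed = 1033.6 MJ/h

Q_out = 1030 MJ/h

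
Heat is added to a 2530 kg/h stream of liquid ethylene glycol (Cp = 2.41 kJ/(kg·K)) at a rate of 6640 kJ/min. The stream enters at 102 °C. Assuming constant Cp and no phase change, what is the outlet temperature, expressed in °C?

Q = 6640 kJ/min = 398400 kJ/h
ΔT = Q/(ṁ·Cp) = 398400/(2530×2.41) = 65.34 K
T_out = 102 + 65.34 = 167.34 °C

T_out = 167 °C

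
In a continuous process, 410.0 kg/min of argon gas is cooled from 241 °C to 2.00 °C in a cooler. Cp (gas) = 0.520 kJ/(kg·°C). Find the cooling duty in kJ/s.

Q = ṁ·Cp·ΔT = 410.0 × 0.520 × (2.00 − 241) = -50955 kJ/min
Converting: 50955 / 60 s = 849.25 kW

Q_c = 849 kJ/s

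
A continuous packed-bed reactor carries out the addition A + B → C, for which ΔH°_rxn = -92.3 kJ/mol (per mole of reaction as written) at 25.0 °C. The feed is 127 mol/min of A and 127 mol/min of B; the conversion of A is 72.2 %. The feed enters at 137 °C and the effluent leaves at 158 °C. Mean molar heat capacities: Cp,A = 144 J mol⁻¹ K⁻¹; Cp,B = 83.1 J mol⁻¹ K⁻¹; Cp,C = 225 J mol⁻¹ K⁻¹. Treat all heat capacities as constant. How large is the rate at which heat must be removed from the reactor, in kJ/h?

Extent of reaction ξ = 0.722 × 127 = 91.694 mol/min
Reaction term: ξ·ΔH°_rxn = 91.694 × -92.3 = -8463.4 kJ/min
Sensible, feed 137→25 °C: -3230.3 kJ/min
Outlet flows (mol/min): A 35.306, B 35.306, C 91.694
Sensible, products 25→158 °C: 3810.3 kJ/min
Q = ΔH = -7883.3 kJ/min = -131.39 kW
Heat removed = 473000 kJ/h

Q_out = 473000 kJ/h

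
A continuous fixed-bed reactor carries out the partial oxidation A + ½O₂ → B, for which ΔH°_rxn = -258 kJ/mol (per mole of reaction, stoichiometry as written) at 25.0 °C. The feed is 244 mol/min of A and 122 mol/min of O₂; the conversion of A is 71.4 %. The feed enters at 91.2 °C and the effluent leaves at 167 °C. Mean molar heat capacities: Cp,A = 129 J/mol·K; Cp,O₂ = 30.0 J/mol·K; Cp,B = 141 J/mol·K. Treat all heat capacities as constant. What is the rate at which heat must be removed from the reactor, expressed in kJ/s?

Extent of reaction ξ = 0.714 × 244 = 174.22 mol/min
Reaction term: ξ·ΔH°_rxn = 174.22 × -258 = -44948 kJ/min
Sensible, feed 91.2→25 °C: -2326 kJ/min
Outlet flows (mol/min): A 69.784, O₂ 34.892, B 174.22
Sensible, products 25→167 °C: 4915.1 kJ/min
Q = ΔH = -42359 kJ/min = -705.98 kW
Heat removed = 705.98 kJ/s

Q_out = 706 kJ/s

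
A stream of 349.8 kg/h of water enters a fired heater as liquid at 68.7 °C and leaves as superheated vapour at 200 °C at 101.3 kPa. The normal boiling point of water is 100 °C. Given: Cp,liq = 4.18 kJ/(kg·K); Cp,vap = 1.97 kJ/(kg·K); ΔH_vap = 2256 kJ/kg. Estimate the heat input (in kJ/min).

liquid 68.7→100 °C: 130.83 kJ/kg
vaporisation at 100 °C: 2256 kJ/kg
vapour 100→200 °C: 197 kJ/kg
Δh = 130.83 + 2256 + 197 = 2583.8 kJ/kg
Q = ṁ·Δh = 349.8 kg/h × 2583.8 kJ/kg = 903830 kJ/h
|Q| = 251.06 kW = 15064 kJ/min

Q = 15100 kJ/min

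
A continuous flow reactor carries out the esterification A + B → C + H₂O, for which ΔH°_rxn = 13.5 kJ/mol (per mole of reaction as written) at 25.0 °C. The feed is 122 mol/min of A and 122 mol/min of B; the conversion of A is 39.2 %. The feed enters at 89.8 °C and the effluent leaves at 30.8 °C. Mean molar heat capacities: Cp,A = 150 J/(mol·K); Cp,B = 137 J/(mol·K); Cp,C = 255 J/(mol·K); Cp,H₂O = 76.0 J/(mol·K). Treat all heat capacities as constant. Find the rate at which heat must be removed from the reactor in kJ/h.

Extent of reaction ξ = 0.392 × 122 = 47.824 mol/min
Reaction term: ξ·ΔH°_rxn = 47.824 × 13.5 = 645.62 kJ/min
Sensible, feed 89.8→25 °C: -2268.9 kJ/min
Outlet flows (mol/min): A 74.176, B 74.176, C 47.824, H₂O 47.824
Sensible, products 25→30.8 °C: 215.29 kJ/min
Q = ΔH = -1408 kJ/min = -23.467 kW
Heat removed = 84480 kJ/h

Q_out = 84500 kJ/h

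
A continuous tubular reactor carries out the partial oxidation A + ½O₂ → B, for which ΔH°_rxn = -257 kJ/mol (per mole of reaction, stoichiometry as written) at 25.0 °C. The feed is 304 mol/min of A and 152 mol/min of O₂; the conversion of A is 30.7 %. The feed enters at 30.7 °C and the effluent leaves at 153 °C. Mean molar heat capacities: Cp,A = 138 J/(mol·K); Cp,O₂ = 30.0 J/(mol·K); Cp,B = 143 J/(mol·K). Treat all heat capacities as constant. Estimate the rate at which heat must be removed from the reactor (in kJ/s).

Extent of reaction ξ = 0.307 × 304 = 93.328 mol/min
Reaction term: ξ·ΔH°_rxn = 93.328 × -257 = -23985 kJ/min
Sensible, feed 30.7→25 °C: -265.12 kJ/min
Outlet flows (mol/min): A 210.67, O₂ 105.34, B 93.328
Sensible, products 25→153 °C: 5834.1 kJ/min
Q = ΔH = -18416 kJ/min = -306.94 kW
Heat removed = 306.94 kJ/s

Q_out = 307 kJ/s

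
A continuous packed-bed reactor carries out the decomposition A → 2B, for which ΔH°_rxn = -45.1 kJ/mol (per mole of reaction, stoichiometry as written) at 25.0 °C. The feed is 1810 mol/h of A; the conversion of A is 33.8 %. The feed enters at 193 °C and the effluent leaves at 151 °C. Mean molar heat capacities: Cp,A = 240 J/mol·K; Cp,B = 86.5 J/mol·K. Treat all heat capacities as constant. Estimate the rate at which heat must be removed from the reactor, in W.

Extent of reaction ξ = 0.338 × 1810 = 611.78 mol/h
Reaction term: ξ·ΔH°_rxn = 611.78 × -45.1 = -27591 kJ/h
Sensible, feed 193→25 °C: -72979 kJ/h
Outlet flows (mol/h): A 1198.2, B 1223.6
Sensible, products 25→151 °C: 49570 kJ/h
Q = ΔH = -51001 kJ/h = -14.167 kW
Heat removed = 14167 W

Q_out = 14200 W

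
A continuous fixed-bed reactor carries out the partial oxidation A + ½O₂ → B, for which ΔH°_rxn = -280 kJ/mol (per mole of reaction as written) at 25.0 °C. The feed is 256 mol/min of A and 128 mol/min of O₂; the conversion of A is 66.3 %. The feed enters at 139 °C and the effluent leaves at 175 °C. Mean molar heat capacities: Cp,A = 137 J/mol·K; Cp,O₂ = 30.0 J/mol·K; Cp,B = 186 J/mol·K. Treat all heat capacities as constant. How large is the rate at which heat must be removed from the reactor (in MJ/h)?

Q_out = 2720 MJ/h

Extent of reaction ξ = 0.663 × 256 = 169.73 mol/min
Reaction term: ξ·ΔH°_rxn = 169.73 × -280 = -47524 kJ/min
Sensible, feed 139→25 °C: -4436 kJ/min
Outlet flows (mol/min): A 86.272, O₂ 43.136, B 169.73
Sensible, products 25→175 °C: 6702.4 kJ/min
Q = ΔH = -45257 kJ/min = -754.29 kW
Heat removed = 2715.4 MJ/h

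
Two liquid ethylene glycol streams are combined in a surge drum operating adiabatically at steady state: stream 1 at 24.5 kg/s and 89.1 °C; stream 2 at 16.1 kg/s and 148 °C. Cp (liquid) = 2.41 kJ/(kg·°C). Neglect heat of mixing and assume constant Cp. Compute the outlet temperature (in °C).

Energy balance with Q = 0: Σ ṁᵢCp,ᵢ(T_out − Tᵢ) = 0
T_out = Σ ṁᵢCp,ᵢTᵢ / Σ ṁᵢCp,ᵢ
      = 11003 / 97.846 = 112.46 °C

T_out = 112 °C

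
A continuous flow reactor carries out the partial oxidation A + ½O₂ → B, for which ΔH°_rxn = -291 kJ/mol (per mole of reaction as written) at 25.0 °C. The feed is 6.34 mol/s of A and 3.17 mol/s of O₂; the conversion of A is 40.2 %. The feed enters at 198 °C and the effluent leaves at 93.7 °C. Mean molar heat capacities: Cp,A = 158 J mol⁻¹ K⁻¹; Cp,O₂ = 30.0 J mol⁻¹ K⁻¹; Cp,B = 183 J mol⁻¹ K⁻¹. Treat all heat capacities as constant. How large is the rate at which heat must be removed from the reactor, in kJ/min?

Q_out = 51300 kJ/min

Extent of reaction ξ = 0.402 × 6.34 = 2.5487 mol/s
Reaction term: ξ·ΔH°_rxn = 2.5487 × -291 = -741.67 kJ/s
Sensible, feed 198→25 °C: -189.75 kJ/s
Outlet flows (mol/s): A 3.7913, O₂ 1.8957, B 2.5487
Sensible, products 25→93.7 °C: 77.102 kJ/s
Q = ΔH = -854.31 kJ/s = -854.31 kW
Heat removed = 51259 kJ/min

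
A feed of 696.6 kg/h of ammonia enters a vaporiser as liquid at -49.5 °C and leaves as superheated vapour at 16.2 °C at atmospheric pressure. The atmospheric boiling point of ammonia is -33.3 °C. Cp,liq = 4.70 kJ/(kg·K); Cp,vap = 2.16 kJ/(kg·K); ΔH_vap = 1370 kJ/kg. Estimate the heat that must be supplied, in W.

liquid -49.5→-33.3 °C: 76.14 kJ/kg
vaporisation at -33.3 °C: 1370 kJ/kg
vapour -33.3→16.2 °C: 106.92 kJ/kg
Δh = 76.14 + 1370 + 106.92 = 1553.1 kJ/kg
Q = ṁ·Δh = 696.6 kg/h × 1553.1 kJ/kg = 1.0819e+06 kJ/h
|Q| = 300.52 kW = 300520 W

Q = 301000 W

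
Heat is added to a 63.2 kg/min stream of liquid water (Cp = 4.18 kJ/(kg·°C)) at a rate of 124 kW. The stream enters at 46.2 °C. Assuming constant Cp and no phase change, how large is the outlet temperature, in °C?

T_out = 74.4 °C

Q = 124 kW = 7440 kJ/min
ΔT = Q/(ṁ·Cp) = 7440/(63.2×4.18) = 28.163 K
T_out = 46.2 + 28.163 = 74.363 °C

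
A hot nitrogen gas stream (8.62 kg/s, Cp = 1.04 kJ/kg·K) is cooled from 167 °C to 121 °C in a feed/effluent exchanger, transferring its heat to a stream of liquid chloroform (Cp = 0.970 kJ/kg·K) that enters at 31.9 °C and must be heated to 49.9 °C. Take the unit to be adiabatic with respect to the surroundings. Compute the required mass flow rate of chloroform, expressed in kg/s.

Heat released by hot stream: Q = 8.62 × 1.04 × (167 − 121) = 412.38 kJ/s
Energy balance on cold side (adiabatic exchanger): Q = ṁ_c·Cp_c·(T_c,out − T_c,in)
ṁ_c = 412.38 / [0.970 × (49.9 − 31.9)] = 23.619 kg/s

ṁ_c = 23.6 kg/s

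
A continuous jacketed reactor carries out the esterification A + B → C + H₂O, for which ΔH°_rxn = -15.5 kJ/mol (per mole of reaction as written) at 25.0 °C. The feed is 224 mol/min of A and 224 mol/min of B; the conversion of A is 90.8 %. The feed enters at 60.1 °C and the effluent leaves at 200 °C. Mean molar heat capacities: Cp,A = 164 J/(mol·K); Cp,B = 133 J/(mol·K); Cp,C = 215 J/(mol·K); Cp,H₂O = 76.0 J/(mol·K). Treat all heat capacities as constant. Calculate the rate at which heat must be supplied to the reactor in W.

Q_in = 99000 W

Extent of reaction ξ = 0.908 × 224 = 203.39 mol/min
Reaction term: ξ·ΔH°_rxn = 203.39 × -15.5 = -3152.6 kJ/min
Sensible, feed 60.1→25 °C: -2335.1 kJ/min
Outlet flows (mol/min): A 20.608, B 20.608, C 203.39, H₂O 203.39
Sensible, products 25→200 °C: 11429 kJ/min
Q = ΔH = 5941.1 kJ/min = 99.019 kW
Heat supplied = 99019 W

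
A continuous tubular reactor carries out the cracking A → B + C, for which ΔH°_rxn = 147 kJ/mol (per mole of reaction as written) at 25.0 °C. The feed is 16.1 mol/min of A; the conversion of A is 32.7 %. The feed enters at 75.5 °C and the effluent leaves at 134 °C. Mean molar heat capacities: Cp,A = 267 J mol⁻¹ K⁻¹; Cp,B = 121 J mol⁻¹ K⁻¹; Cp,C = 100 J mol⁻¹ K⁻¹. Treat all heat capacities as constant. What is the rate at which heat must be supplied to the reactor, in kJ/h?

Extent of reaction ξ = 0.327 × 16.1 = 5.2647 mol/min
Reaction term: ξ·ΔH°_rxn = 5.2647 × 147 = 773.91 kJ/min
Sensible, feed 75.5→25 °C: -217.08 kJ/min
Outlet flows (mol/min): A 10.835, B 5.2647, C 5.2647
Sensible, products 25→134 °C: 442.16 kJ/min
Q = ΔH = 998.99 kJ/min = 16.65 kW
Heat supplied = 59939 kJ/h

Q_in = 59900 kJ/h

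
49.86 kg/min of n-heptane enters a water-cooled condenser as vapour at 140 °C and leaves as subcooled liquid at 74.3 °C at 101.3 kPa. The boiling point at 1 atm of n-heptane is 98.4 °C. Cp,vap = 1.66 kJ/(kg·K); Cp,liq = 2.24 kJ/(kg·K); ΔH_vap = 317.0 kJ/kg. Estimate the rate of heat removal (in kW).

vapour 140→98.4 °C: -69.056 kJ/kg
condensation at 98.4 °C: -317 kJ/kg
liquid 98.4→74.3 °C: -53.984 kJ/kg
Δh = -69.056 + -317 + -53.984 = -440.04 kJ/kg
Q = ṁ·Δh = 49.86 kg/min × -440.04 kJ/kg = -21940 kJ/min
|Q| = 365.67 kW

Q_c = 366 kW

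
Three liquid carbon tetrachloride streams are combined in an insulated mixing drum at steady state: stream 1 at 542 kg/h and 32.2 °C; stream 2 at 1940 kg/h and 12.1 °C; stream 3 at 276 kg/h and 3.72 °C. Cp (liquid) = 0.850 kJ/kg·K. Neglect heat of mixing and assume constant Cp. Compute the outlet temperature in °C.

T_out = 15.2 °C

Adiabatic, steady state ⇒ Σ ṁᵢCp,ᵢ(T_out − Tᵢ) = 0
T_out = Σ ṁᵢCp,ᵢTᵢ / Σ ṁᵢCp,ᵢ
      = 35660 / 2344.3 = 15.211 °C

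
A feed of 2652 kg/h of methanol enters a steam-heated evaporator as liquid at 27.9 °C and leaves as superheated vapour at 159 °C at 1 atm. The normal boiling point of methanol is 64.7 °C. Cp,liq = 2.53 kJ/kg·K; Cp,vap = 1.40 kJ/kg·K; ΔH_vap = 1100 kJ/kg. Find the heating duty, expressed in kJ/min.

Q = 58600 kJ/min

liquid 27.9→64.7 °C: 93.104 kJ/kg
vaporisation at 64.7 °C: 1100 kJ/kg
vapour 64.7→159 °C: 132.02 kJ/kg
Δh = 93.104 + 1100 + 132.02 = 1325.1 kJ/kg
Q = ṁ·Δh = 2652 kg/h × 1325.1 kJ/kg = 3.5142e+06 kJ/h
|Q| = 976.17 kW = 58570 kJ/min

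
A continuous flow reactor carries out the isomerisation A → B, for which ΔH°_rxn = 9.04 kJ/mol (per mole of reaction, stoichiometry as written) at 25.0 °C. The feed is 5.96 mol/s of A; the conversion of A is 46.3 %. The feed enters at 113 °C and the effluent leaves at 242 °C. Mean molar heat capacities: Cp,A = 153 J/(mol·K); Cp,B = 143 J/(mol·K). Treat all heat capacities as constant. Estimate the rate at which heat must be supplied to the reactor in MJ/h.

Q_in = 492 MJ/h

Extent of reaction ξ = 0.463 × 5.96 = 2.7595 mol/s
Reaction term: ξ·ΔH°_rxn = 2.7595 × 9.04 = 24.946 kJ/s
Sensible, feed 113→25 °C: -80.245 kJ/s
Outlet flows (mol/s): A 3.2005, B 2.7595
Sensible, products 25→242 °C: 191.89 kJ/s
Q = ΔH = 136.59 kJ/s = 136.59 kW
Heat supplied = 491.72 MJ/h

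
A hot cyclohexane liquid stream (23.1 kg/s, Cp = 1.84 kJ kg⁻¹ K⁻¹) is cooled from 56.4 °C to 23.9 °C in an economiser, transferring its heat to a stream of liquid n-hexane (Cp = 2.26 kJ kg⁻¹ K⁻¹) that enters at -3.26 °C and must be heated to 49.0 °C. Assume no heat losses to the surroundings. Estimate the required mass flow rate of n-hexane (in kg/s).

ṁ_c = 11.7 kg/s

Heat released by hot stream: Q = 23.1 × 1.84 × (56.4 − 23.9) = 1381.4 kJ/s
Energy balance on cold side (adiabatic exchanger): Q = ṁ_c·Cp_c·(T_c,out − T_c,in)
ṁ_c = 1381.4 / [2.26 × (49.0 − -3.26)] = 11.696 kg/s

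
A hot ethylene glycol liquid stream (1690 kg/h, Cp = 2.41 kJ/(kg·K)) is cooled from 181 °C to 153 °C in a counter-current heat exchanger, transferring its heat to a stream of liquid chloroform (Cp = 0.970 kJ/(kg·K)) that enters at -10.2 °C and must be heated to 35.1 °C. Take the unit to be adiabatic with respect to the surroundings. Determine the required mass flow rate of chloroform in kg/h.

ṁ_c = 2600 kg/h

Heat released by hot stream: Q = 1690 × 2.41 × (181 − 153) = 114040 kJ/h
Energy balance on cold side (adiabatic exchanger): Q = ṁ_c·Cp_c·(T_c,out − T_c,in)
ṁ_c = 114040 / [0.970 × (35.1 − -10.2)] = 2595.3 kg/h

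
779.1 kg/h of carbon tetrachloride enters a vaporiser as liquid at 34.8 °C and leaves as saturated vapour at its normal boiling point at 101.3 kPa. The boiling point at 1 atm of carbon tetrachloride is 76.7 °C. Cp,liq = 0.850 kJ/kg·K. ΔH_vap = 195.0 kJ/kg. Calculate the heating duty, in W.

liquid 34.8→76.7 °C: 35.615 kJ/kg
vaporisation at 76.7 °C: 195 kJ/kg
Δh = 35.615 + 195 = 230.62 kJ/kg
Q = ṁ·Δh = 779.1 kg/h × 230.62 kJ/kg = 179670 kJ/h
|Q| = 49.909 kW = 49909 W

Q = 49900 W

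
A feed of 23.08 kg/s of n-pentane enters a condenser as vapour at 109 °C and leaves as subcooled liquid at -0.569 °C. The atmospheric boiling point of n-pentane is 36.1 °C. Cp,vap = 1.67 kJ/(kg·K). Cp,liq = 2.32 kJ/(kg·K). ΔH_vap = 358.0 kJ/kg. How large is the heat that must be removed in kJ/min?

Q_c = 782000 kJ/min

vapour 109→36.1 °C: -121.74 kJ/kg
condensation at 36.1 °C: -358 kJ/kg
liquid 36.1→-0.569 °C: -85.072 kJ/kg
Δh = -121.74 + -358 + -85.072 = -564.82 kJ/kg
Q = ṁ·Δh = 23.08 kg/s × -564.82 kJ/kg = -13036 kJ/s
|Q| = 13036 kW = 782160 kJ/min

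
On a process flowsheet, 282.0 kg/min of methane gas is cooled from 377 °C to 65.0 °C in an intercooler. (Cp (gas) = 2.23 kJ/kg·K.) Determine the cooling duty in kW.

Q_c = 3270 kW

Q = ṁ·Cp·ΔT = 282.0 × 2.23 × (65.0 − 377) = -196200 kJ/min
Converting: 196200 / 60 s = 3270.1 kW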